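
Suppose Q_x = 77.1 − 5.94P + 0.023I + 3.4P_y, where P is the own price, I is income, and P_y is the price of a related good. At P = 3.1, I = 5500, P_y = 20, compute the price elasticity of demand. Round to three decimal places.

Q_x = 77.1 − 5.94(3.1) + 0.023(5500) + 3.4(20) = 77.1 − 18.414 + 126.5 + 68 = 253.186.
∂Q_x/∂P = −5.94, so E_p = (−5.94)·(3.1/253.186) ≈ -0.073.
|E_p| < 1: demand is inelastic.

-0.073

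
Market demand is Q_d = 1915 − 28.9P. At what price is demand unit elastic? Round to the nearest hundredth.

For linear demand Q_d = a − bP, E = −bP/(a − bP). |E| = 1 ⇒ bP = a − bP ⇒ P = a/(2b).
P = 1915/(2·28.9) ≈ 33.13.

33.13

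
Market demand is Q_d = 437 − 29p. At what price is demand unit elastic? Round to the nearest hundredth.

For linear demand Q_d = a − bp, E = −bp/(a − bp). |E| = 1 ⇒ bp = a − bp ⇒ p = a/(2b).
p = 437/(2·29) ≈ 7.53.

7.53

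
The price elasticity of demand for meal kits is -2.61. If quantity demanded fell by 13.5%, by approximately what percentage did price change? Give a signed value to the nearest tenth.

5.2

%ΔQ ≈ E × %ΔP ⇒ %ΔP = %ΔQ / E = (-13.5%)/(-2.61) ≈ 5.2%.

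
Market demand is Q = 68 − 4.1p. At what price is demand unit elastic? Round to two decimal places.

For linear demand Q = a − bp, E = −bp/(a − bp). |E| = 1 ⇒ bp = a − bp ⇒ p = a/(2b).
p = 68/(2·4.1) ≈ 8.29.

8.29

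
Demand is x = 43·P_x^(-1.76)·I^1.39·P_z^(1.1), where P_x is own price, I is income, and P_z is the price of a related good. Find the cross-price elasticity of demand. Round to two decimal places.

1.10

For a Cobb–Douglas (constant-elasticity) form x = A·P_z^α·…, the elasticity with respect to P_z equals the exponent α at every point.
Here the exponent on P_z is 1.1, so the cross-price elasticity of demand is 1.10.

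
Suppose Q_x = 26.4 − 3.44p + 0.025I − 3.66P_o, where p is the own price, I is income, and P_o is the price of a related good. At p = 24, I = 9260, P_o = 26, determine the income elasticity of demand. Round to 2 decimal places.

First evaluate Q_x: 26.4 − 3.44(24) + 0.025(9260) − 3.66(26) = 26.4 − 82.56 + 231.5 − 95.16 = 80.18.
∂Q_x/∂I = +0.025, so E_I = 0.025·(9260/80.18) ≈ 2.89.
E_I > 1: normal good (luxury).

2.89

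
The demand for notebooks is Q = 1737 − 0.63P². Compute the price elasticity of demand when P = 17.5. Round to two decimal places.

-0.25

At P = 17.5, Q = 1544.0625.
dQ/dP = −2·0.63·P = −22.05.
Point elasticity E = (dQ/dP)·(P/Q) = -22.05 × 17.5/1544.0625 ≈ -0.25.
|E| < 1, so demand is inelastic at this price.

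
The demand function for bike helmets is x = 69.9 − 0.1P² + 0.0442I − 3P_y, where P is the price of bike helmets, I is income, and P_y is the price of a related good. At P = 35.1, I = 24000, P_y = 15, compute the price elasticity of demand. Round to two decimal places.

-0.26

At the given point, x = 69.9 − 0.1(35.1)² + 0.0442(24000) − 3(15) = 69.9 − 123.201 + 1060.8 − 45 = 962.499.
∂x/∂P = −2·0.1·P = -7.02, so E_p = -7.02·(35.1/962.499) ≈ -0.26.
|E_p| < 1: demand is inelastic.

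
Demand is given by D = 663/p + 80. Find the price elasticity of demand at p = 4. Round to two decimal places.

-0.67

At p = 4, D = 245.75.
dD/dp = −663/p² = −41.4375.
Point elasticity E = (dD/dp)·(p/D) = -41.4375 × 4/245.75 ≈ -0.67.
|E| < 1, so demand is inelastic at this price.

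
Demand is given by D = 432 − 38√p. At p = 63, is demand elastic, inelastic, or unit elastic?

At p = 63, D = 130.3844.
dD/dp = −38/(2√p) = −38/(2·7.9373).
Point elasticity E = (dD/dp)·(p/D) = -2.3938 × 63/130.3844 ≈ -1.157.
|E| ≈ 1.157 > 1, so demand is elastic.

elastic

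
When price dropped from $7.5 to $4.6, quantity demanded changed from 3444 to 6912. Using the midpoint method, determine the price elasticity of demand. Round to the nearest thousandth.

%ΔQ = (6912 − 3444)/[(3444 + 6912)/2] = 3468/5178 ≈ 0.6698.
%Δp = (4.6 − 7.5)/[(7.5 + 4.6)/2] = -2.9/6.05 ≈ -0.4793.
Arc elasticity E = %ΔQ/%Δp ≈ 0.6698/-0.4793 ≈ -1.397.
|E| > 1: demand is elastic over this range.

-1.397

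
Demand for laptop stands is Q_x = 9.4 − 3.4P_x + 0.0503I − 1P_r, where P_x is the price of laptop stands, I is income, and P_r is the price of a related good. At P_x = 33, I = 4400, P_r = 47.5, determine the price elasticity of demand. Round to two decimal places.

-1.58

Q_x = 9.4 − 3.4(33) + 0.0503(4400) − 1(47.5) = 9.4 − 112.2 + 221.32 − 47.5 = 71.02.
∂Q_x/∂P_x = −3.4, so E_p = (−3.4)·(33/71.02) ≈ -1.58.
|E_p| > 1: demand is elastic.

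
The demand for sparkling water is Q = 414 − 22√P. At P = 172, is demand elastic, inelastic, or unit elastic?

elastic

At P = 172, Q = 125.4727.
dQ/dP = −22/(2√P) = −22/(2·13.1149).
Point elasticity E = (dQ/dP)·(P/Q) = -0.8387 × 172/125.4727 ≈ -1.150.
|E| ≈ 1.150 > 1, so demand is elastic.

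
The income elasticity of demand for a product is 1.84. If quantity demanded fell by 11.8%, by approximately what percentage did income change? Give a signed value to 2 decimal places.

%ΔQ ≈ E × %ΔI ⇒ %ΔI = %ΔQ / E = (-11.8%)/(1.84) ≈ -6.41%.

-6.41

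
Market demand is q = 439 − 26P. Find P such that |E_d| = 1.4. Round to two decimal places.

Set −bP/(a − bP) = −1.4 ⇒ bP = 1.4(a − bP) ⇒ bP(1+1.4) = 1.4·a.
P = 1.4·439/(26·2.4) ≈ 9.85.

9.85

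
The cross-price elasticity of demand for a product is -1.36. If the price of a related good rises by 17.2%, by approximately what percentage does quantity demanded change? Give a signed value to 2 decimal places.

%ΔQ ≈ E × %ΔP_y = (-1.36) × (17.2%) ≈ -23.39%.

-23.39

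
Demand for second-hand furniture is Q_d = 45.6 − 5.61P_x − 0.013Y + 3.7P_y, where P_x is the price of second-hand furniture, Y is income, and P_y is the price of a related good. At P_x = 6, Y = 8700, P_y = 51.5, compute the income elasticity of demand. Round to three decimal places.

-1.265

Evaluating quantity at (P_x, Y, P_y) gives Q_d = 45.6 − 5.61(6) − 0.013(8700) + 3.7(51.5) = 45.6 − 33.66 − 113.1 + 190.55 = 89.39.
∂Q_d/∂Y = −0.013, so E_I = -0.013·(8700/89.39) ≈ -1.265.
E_I < 0: inferior good.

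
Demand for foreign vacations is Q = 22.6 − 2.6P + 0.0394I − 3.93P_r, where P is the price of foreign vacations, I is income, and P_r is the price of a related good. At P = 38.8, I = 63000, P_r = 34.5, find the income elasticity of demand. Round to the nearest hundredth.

1.09

Evaluating quantity at (P, I, P_r) gives Q = 22.6 − 2.6(38.8) + 0.0394(63000) − 3.93(34.5) = 22.6 − 100.88 + 2482.2 − 135.585 = 2268.335.
∂Q/∂I = +0.0394, so E_I = 0.0394·(63000/2268.335) ≈ 1.09.
E_I > 1: normal good (luxury).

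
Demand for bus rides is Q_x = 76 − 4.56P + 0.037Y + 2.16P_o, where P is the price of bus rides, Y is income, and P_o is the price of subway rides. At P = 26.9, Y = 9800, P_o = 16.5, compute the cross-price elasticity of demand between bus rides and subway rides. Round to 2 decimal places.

0.10

At the given point, Q_x = 76 − 4.56(26.9) + 0.037(9800) + 2.16(16.5) = 76 − 122.664 + 362.6 + 35.64 = 351.576.
∂Q_x/∂P_o = +2.16, so E_xy = 2.16·(16.5/351.576) ≈ 0.10.
E_xy > 0: the goods are substitutes.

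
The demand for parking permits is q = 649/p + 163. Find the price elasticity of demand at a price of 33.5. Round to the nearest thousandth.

-0.106

At p = 33.5, q = 182.3731.
dq/dp = −649/p² = −0.5783.
Point elasticity E = (dq/dp)·(p/q) = -0.5783 × 33.5/182.3731 ≈ -0.106.
|E| < 1, so demand is inelastic at this price.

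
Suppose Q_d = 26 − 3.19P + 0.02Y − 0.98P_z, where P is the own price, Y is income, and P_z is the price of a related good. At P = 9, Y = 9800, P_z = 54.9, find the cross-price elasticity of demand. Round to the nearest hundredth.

-0.39

Q_d = 26 − 3.19(9) + 0.02(9800) − 0.98(54.9) = 26 − 28.71 + 196 − 53.802 = 139.488.
∂Q_d/∂P_z = −0.98, so E_xy = -0.98·(54.9/139.488) ≈ -0.39.
E_xy < 0: the goods are complements.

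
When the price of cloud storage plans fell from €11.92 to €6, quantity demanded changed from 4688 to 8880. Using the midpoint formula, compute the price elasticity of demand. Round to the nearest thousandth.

-0.935

%Δq = (8880 − 4688)/[(4688 + 8880)/2] = 4192/6784 ≈ 0.6179.
%ΔP = (6 − 11.92)/[(11.92 + 6)/2] = -5.92/8.96 ≈ -0.6607.
Arc elasticity E = %Δq/%ΔP ≈ 0.6179/-0.6607 ≈ -0.935.
|E| < 1: demand is inelastic over this range.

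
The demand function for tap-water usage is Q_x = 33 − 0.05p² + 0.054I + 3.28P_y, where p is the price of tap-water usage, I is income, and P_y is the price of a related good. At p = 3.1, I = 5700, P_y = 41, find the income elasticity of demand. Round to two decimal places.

0.65

Substituting, Q_x = 33 − 0.05(3.1)² + 0.054(5700) + 3.28(41) = 33 − 0.4805 + 307.8 + 134.48 = 474.7995.
∂Q_x/∂I = +0.054, so E_I = 0.054·(5700/474.7995) ≈ 0.65.
E_I ∈ (0,1): normal good (necessity).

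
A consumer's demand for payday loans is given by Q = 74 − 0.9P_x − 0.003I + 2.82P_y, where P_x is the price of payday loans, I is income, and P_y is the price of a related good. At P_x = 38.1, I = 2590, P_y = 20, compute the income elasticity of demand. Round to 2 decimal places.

Substituting, Q = 74 − 0.9(38.1) − 0.003(2590) + 2.82(20) = 74 − 34.29 − 7.77 + 56.4 = 88.34.
∂Q/∂I = −0.003, so E_I = -0.003·(2590/88.34) ≈ -0.09.
E_I < 0: inferior good.

-0.09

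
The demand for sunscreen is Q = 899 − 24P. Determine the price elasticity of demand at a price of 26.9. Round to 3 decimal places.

At P = 26.9, Q = 253.4.
dQ/dP = −24.
Point elasticity E = (dQ/dP)·(P/Q) = -24 × 26.9/253.4 ≈ -2.548.
|E| > 1, so demand is elastic at this price.

-2.548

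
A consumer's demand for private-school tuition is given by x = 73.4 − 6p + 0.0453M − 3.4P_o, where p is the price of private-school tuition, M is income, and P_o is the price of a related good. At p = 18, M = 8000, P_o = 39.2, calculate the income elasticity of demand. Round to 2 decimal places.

x = 73.4 − 6(18) + 0.0453(8000) − 3.4(39.2) = 73.4 − 108 + 362.4 − 133.28 = 194.52.
∂x/∂M = +0.0453, so E_I = 0.0453·(8000/194.52) ≈ 1.86.
E_I > 1: normal good (luxury).

1.86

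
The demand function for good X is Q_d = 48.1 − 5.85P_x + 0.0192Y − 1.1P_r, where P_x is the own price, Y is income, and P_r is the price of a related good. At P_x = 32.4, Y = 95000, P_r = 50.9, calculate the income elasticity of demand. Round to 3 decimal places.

At the given point, Q_d = 48.1 − 5.85(32.4) + 0.0192(95000) − 1.1(50.9) = 48.1 − 189.54 + 1824 − 55.99 = 1626.57.
∂Q_d/∂Y = +0.0192, so E_I = 0.0192·(95000/1626.57) ≈ 1.121.
E_I > 1: normal good (luxury).

1.121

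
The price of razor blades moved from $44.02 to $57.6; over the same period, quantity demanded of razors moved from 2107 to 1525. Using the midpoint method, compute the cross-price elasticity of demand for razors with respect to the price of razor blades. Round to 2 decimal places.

-1.20

%ΔQ_x = (1525 − 2107)/[(2107+1525)/2] = -582/1816 ≈ -0.3205.
%ΔP_y = (57.6 − 44.02)/[(44.02+57.6)/2] ≈ 0.2673.
E_xy = -0.3205/0.2673 ≈ -1.20.
E_xy < 0, so razors and razor blades are complements.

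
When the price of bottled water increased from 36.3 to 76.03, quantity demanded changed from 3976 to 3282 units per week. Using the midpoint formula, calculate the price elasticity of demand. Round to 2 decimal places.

-0.27

%Δq = (3282 − 3976)/[(3976 + 3282)/2] = -694/3629 ≈ -0.1912.
%ΔP = (76.03 − 36.3)/[(36.3 + 76.03)/2] = 39.73/56.165 ≈ 0.7074.
Arc elasticity E = %Δq/%ΔP ≈ -0.1912/0.7074 ≈ -0.27.
|E| < 1: demand is inelastic over this range.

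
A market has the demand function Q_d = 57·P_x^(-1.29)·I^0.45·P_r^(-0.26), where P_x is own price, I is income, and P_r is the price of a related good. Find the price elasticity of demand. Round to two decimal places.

For a Cobb–Douglas (constant-elasticity) form Q_d = A·P_x^α·…, the elasticity with respect to P_x equals the exponent α at every point.
Here the exponent on P_x is -1.29, so the price elasticity of demand is -1.29.

-1.29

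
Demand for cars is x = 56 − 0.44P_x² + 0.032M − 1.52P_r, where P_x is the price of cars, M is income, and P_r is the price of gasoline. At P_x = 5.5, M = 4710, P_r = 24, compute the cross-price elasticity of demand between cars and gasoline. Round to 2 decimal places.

-0.23

At the given point, x = 56 − 0.44(5.5)² + 0.032(4710) − 1.52(24) = 56 − 13.31 + 150.72 − 36.48 = 156.93.
∂x/∂P_r = −1.52, so E_xy = -1.52·(24/156.93) ≈ -0.23.
E_xy < 0: the goods are complements.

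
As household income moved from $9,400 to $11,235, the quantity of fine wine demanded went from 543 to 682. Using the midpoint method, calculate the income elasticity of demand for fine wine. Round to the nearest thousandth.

1.276

%ΔQ = (682 − 543)/[(543+682)/2] = 139/612.5 ≈ 0.2269.
%ΔY = (11,235 − 9,400)/[(9,400+11,235)/2] = 1835/10317.5 ≈ 0.1779.
E_I = %ΔQ/%ΔY ≈ 1.276.
E_I > 1: normal good (luxury).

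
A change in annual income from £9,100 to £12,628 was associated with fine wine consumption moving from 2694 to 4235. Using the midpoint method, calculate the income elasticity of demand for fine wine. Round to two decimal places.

%ΔQ = (4235 − 2694)/[(2694+4235)/2] = 1541/3464.5 ≈ 0.4448.
%ΔM = (12,628 − 9,100)/[(9,100+12,628)/2] = 3528/10864 ≈ 0.3247.
E_I = %ΔQ/%ΔM ≈ 1.37.
E_I > 1: normal good (luxury).

1.37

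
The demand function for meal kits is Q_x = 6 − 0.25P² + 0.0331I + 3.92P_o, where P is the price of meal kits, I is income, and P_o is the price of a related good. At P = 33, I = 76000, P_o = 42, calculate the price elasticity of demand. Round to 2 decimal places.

Substituting, Q_x = 6 − 0.25(33)² + 0.0331(76000) + 3.92(42) = 6 − 272.25 + 2515.6 + 164.64 = 2413.99.
∂Q_x/∂P = −2·0.25·P = -16.5, so E_p = -16.5·(33/2413.99) ≈ -0.23.
|E_p| < 1: demand is inelastic.

-0.23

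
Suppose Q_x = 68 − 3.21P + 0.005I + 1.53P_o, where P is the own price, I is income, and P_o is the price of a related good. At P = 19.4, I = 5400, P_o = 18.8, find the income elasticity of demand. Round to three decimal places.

Evaluating quantity at (P, I, P_o) gives Q_x = 68 − 3.21(19.4) + 0.005(5400) + 1.53(18.8) = 68 − 62.274 + 27 + 28.764 = 61.49.
∂Q_x/∂I = +0.005, so E_I = 0.005·(5400/61.49) ≈ 0.439.
E_I ∈ (0,1): normal good (necessity).

0.439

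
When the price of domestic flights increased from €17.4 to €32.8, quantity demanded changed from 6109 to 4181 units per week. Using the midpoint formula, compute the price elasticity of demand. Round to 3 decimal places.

-0.611

%Δq = (4181 − 6109)/[(6109 + 4181)/2] = -1928/5145 ≈ -0.3747.
%ΔP = (32.8 − 17.4)/[(17.4 + 32.8)/2] = 15.4/25.1 ≈ 0.6135.
Arc elasticity E = %Δq/%ΔP ≈ -0.3747/0.6135 ≈ -0.611.
|E| < 1: demand is inelastic over this range.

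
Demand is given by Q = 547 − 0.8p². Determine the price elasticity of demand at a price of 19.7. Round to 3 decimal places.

At p = 19.7, Q = 236.528.
dQ/dp = −2·0.8·p = −31.52.
Point elasticity E = (dQ/dp)·(p/Q) = -31.52 × 19.7/236.528 ≈ -2.625.
|E| > 1, so demand is elastic at this price.

-2.625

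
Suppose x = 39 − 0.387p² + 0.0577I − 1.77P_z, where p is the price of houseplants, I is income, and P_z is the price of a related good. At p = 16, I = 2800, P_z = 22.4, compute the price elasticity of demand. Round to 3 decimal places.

-3.204

First evaluate x: 39 − 0.387(16)² + 0.0577(2800) − 1.77(22.4) = 39 − 99.072 + 161.56 − 39.648 = 61.84.
∂x/∂p = −2·0.387·p = -12.384, so E_p = -12.384·(16/61.84) ≈ -3.204.
|E_p| > 1: demand is elastic.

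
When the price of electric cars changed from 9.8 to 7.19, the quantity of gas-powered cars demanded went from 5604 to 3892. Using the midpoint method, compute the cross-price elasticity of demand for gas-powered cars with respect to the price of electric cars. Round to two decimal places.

1.17

%ΔQ_x = (3892 − 5604)/[(5604+3892)/2] = -1712/4748 ≈ -0.3606.
%ΔP_y = (7.19 − 9.8)/[(9.8+7.19)/2] ≈ -0.3072.
E_xy = -0.3606/-0.3072 ≈ 1.17.
E_xy > 0, so gas-powered cars and electric cars are substitutes.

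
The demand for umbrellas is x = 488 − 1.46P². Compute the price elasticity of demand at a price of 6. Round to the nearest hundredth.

At P = 6, x = 435.44.
dx/dP = −2·1.46·P = −17.52.
Point elasticity E = (dx/dP)·(P/x) = -17.52 × 6/435.44 ≈ -0.24.
|E| < 1, so demand is inelastic at this price.

-0.24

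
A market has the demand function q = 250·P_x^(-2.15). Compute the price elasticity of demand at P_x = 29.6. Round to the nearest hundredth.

For a Cobb–Douglas (constant-elasticity) form q = A·P_x^α·…, the elasticity with respect to P_x equals the exponent α at every point.
Here the exponent on P_x is -2.15, so the price elasticity of demand is -2.15.

-2.15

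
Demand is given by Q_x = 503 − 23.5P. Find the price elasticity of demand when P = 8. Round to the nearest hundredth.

At P = 8, Q_x = 315.
dQ_x/dP = −23.5.
Point elasticity E = (dQ_x/dP)·(P/Q_x) = -23.5 × 8/315 ≈ -0.60.
|E| < 1, so demand is inelastic at this price.

-0.60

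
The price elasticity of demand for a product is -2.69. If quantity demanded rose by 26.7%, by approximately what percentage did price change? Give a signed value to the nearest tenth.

%ΔQ ≈ E × %ΔP ⇒ %ΔP = %ΔQ / E = (26.7%)/(-2.69) ≈ -9.9%.

-9.9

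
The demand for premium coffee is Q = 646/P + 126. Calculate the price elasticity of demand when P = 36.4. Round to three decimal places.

At P = 36.4, Q = 143.7473.
dQ/dP = −646/P² = −0.4876.
Point elasticity E = (dQ/dP)·(P/Q) = -0.4876 × 36.4/143.7473 ≈ -0.123.
|E| < 1, so demand is inelastic at this price.

-0.123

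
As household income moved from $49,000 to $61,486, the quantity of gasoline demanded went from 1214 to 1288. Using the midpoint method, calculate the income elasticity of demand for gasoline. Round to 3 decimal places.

%ΔQ = (1288 − 1214)/[(1214+1288)/2] = 74/1251 ≈ 0.0592.
%ΔI = (61,486 − 49,000)/[(49,000+61,486)/2] = 12486/55243 ≈ 0.2260.
E_I = %ΔQ/%ΔI ≈ 0.262.
E_I ∈ (0,1): normal good (necessity).

0.262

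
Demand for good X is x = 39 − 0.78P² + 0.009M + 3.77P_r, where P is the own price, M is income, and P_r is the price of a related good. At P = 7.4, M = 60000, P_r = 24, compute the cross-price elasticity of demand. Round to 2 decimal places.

Evaluating quantity at (P, M, P_r) gives x = 39 − 0.78(7.4)² + 0.009(60000) + 3.77(24) = 39 − 42.7128 + 540 + 90.48 = 626.7672.
∂x/∂P_r = +3.77, so E_xy = 3.77·(24/626.7672) ≈ 0.14.
E_xy > 0: the goods are substitutes.

0.14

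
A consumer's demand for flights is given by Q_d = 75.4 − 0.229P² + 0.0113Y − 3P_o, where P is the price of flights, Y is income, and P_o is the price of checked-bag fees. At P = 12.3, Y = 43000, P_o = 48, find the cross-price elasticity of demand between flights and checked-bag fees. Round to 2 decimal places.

-0.38

First evaluate Q_d: 75.4 − 0.229(12.3)² + 0.0113(43000) − 3(48) = 75.4 − 34.6454 + 485.9 − 144 = 382.6546.
∂Q_d/∂P_o = −3, so E_xy = -3·(48/382.6546) ≈ -0.38.
E_xy < 0: the goods are complements.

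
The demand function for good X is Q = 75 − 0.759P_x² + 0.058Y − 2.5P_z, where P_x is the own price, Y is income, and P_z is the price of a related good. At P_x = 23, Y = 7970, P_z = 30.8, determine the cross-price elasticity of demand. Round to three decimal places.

-1.311

Q = 75 − 0.759(23)² + 0.058(7970) − 2.5(30.8) = 75 − 401.511 + 462.26 − 77 = 58.749.
∂Q/∂P_z = −2.5, so E_xy = -2.5·(30.8/58.749) ≈ -1.311.
E_xy < 0: the goods are complements.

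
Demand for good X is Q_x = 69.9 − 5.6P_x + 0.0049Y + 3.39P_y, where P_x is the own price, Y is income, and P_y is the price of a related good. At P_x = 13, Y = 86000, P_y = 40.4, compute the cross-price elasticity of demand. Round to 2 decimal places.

0.25

Evaluating quantity at (P_x, Y, P_y) gives Q_x = 69.9 − 5.6(13) + 0.0049(86000) + 3.39(40.4) = 69.9 − 72.8 + 421.4 + 136.956 = 555.456.
∂Q_x/∂P_y = +3.39, so E_xy = 3.39·(40.4/555.456) ≈ 0.25.
E_xy > 0: the goods are substitutes.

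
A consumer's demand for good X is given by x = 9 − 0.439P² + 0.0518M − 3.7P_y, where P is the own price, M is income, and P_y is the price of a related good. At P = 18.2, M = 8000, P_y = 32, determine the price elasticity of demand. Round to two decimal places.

x = 9 − 0.439(18.2)² + 0.0518(8000) − 3.7(32) = 9 − 145.4144 + 414.4 − 118.4 = 159.5856.
∂x/∂P = −2·0.439·P = -15.9796, so E_p = -15.9796·(18.2/159.5856) ≈ -1.82.
|E_p| > 1: demand is elastic.

-1.82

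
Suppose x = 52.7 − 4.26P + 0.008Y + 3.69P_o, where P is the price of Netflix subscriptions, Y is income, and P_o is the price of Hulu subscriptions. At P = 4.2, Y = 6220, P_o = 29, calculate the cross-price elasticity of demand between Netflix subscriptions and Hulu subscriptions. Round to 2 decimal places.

0.56

First evaluate x: 52.7 − 4.26(4.2) + 0.008(6220) + 3.69(29) = 52.7 − 17.892 + 49.76 + 107.01 = 191.578.
∂x/∂P_o = +3.69, so E_xy = 3.69·(29/191.578) ≈ 0.56.
E_xy > 0: the goods are substitutes.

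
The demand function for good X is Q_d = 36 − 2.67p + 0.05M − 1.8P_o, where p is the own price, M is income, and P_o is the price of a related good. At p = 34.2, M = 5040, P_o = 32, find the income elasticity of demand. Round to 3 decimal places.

Q_d = 36 − 2.67(34.2) + 0.05(5040) − 1.8(32) = 36 − 91.314 + 252 − 57.6 = 139.086.
∂Q_d/∂M = +0.05, so E_I = 0.05·(5040/139.086) ≈ 1.812.
E_I > 1: normal good (luxury).

1.812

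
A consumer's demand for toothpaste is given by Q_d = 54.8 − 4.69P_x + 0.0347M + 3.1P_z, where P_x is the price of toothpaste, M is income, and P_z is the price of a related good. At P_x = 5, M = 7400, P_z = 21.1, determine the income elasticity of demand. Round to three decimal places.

0.726

Evaluating quantity at (P_x, M, P_z) gives Q_d = 54.8 − 4.69(5) + 0.0347(7400) + 3.1(21.1) = 54.8 − 23.45 + 256.78 + 65.41 = 353.54.
∂Q_d/∂M = +0.0347, so E_I = 0.0347·(7400/353.54) ≈ 0.726.
E_I ∈ (0,1): normal good (necessity).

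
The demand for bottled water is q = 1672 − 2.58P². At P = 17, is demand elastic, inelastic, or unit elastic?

At P = 17, q = 926.38.
dq/dP = −2·2.58·P = −87.72.
Point elasticity E = (dq/dP)·(P/q) = -87.72 × 17/926.38 ≈ -1.610.
|E| ≈ 1.610 > 1, so demand is elastic.

elastic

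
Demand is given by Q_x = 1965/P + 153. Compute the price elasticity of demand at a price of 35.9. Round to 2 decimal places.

-0.26

At P = 35.9, Q_x = 207.7354.
dQ_x/dP = −1965/P² = −1.5247.
Point elasticity E = (dQ_x/dP)·(P/Q_x) = -1.5247 × 35.9/207.7354 ≈ -0.26.
|E| < 1, so demand is inelastic at this price.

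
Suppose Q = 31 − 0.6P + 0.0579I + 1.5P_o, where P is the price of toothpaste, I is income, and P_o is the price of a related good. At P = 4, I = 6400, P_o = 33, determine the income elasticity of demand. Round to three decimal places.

Evaluating quantity at (P, I, P_o) gives Q = 31 − 0.6(4) + 0.0579(6400) + 1.5(33) = 31 − 2.4 + 370.56 + 49.5 = 448.66.
∂Q/∂I = +0.0579, so E_I = 0.0579·(6400/448.66) ≈ 0.826.
E_I ∈ (0,1): normal good (necessity).

0.826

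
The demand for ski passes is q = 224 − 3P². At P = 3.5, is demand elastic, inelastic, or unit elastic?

At P = 3.5, q = 187.25.
dq/dP = −2·3·P = −21.
Point elasticity E = (dq/dP)·(P/q) = -21 × 3.5/187.25 ≈ -0.393.
|E| ≈ 0.393 < 1, so demand is inelastic.

inelastic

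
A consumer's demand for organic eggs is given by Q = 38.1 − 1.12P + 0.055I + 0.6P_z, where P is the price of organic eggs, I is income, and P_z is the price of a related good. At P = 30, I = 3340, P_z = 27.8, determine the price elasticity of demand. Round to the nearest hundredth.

First evaluate Q: 38.1 − 1.12(30) + 0.055(3340) + 0.6(27.8) = 38.1 − 33.6 + 183.7 + 16.68 = 204.88.
∂Q/∂P = −1.12, so E_p = (−1.12)·(30/204.88) ≈ -0.16.
|E_p| < 1: demand is inelastic.

-0.16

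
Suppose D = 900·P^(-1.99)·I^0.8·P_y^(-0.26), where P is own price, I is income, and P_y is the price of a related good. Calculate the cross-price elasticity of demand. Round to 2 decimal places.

For a Cobb–Douglas (constant-elasticity) form D = A·P_y^α·…, the elasticity with respect to P_y equals the exponent α at every point.
Here the exponent on P_y is -0.26, so the cross-price elasticity of demand is -0.26.

-0.26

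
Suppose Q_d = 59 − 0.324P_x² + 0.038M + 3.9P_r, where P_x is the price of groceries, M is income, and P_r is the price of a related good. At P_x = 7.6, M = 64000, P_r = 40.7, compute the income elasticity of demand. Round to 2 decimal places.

0.92

Evaluating quantity at (P_x, M, P_r) gives Q_d = 59 − 0.324(7.6)² + 0.038(64000) + 3.9(40.7) = 59 − 18.7142 + 2432 + 158.73 = 2631.0158.
∂Q_d/∂M = +0.038, so E_I = 0.038·(64000/2631.0158) ≈ 0.92.
E_I ∈ (0,1): normal good (necessity).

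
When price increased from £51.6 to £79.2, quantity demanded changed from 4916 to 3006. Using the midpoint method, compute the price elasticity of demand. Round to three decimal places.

-1.143

%ΔQ = (3006 − 4916)/[(4916 + 3006)/2] = -1910/3961 ≈ -0.4822.
%ΔP = (79.2 − 51.6)/[(51.6 + 79.2)/2] = 27.6/65.4 ≈ 0.4220.
Arc elasticity E = %ΔQ/%ΔP ≈ -0.4822/0.4220 ≈ -1.143.
|E| > 1: demand is elastic over this range.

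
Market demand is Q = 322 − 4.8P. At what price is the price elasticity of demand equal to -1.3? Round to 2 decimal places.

37.92

Set −bP/(a − bP) = −1.3 ⇒ bP = 1.3(a − bP) ⇒ bP(1+1.3) = 1.3·a.
P = 1.3·322/(4.8·2.3) ≈ 37.92.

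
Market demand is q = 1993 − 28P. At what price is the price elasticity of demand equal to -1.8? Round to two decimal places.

Set −bP/(a − bP) = −1.8 ⇒ bP = 1.8(a − bP) ⇒ bP(1+1.8) = 1.8·a.
P = 1.8·1993/(28·2.8) ≈ 45.76.

45.76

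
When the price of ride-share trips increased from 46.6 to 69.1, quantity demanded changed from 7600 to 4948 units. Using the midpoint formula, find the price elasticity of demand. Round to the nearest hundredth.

-1.09

%Δq = (4948 − 7600)/[(7600 + 4948)/2] = -2652/6274 ≈ -0.4227.
%Δp = (69.1 − 46.6)/[(46.6 + 69.1)/2] = 22.5/57.85 ≈ 0.3889.
Arc elasticity E = %Δq/%Δp ≈ -0.4227/0.3889 ≈ -1.09.
|E| > 1: demand is elastic over this range.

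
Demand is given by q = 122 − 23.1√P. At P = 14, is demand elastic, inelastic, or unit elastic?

elastic

At P = 14, q = 35.5677.
dq/dP = −23.1/(2√P) = −23.1/(2·3.7417).
Point elasticity E = (dq/dP)·(P/q) = -3.0869 × 14/35.5677 ≈ -1.215.
|E| ≈ 1.215 > 1, so demand is elastic.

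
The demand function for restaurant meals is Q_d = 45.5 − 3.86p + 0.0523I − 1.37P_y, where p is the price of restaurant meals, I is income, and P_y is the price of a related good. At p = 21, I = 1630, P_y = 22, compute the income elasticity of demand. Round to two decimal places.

4.36

Q_d = 45.5 − 3.86(21) + 0.0523(1630) − 1.37(22) = 45.5 − 81.06 + 85.249 − 30.14 = 19.549.
∂Q_d/∂I = +0.0523, so E_I = 0.0523·(1630/19.549) ≈ 4.36.
E_I > 1: normal good (luxury).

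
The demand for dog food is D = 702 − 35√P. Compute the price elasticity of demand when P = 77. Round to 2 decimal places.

At P = 77, D = 394.8762.
dD/dP = −35/(2√P) = −35/(2·8.775).
Point elasticity E = (dD/dP)·(P/D) = -1.9943 × 77/394.8762 ≈ -0.39.
|E| < 1, so demand is inelastic at this price.

-0.39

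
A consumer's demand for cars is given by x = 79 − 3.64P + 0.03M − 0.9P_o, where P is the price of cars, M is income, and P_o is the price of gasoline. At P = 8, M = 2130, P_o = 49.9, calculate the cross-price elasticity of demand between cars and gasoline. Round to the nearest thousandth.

-0.652

Substituting, x = 79 − 3.64(8) + 0.03(2130) − 0.9(49.9) = 79 − 29.12 + 63.9 − 44.91 = 68.87.
∂x/∂P_o = −0.9, so E_xy = -0.9·(49.9/68.87) ≈ -0.652.
E_xy < 0: the goods are complements.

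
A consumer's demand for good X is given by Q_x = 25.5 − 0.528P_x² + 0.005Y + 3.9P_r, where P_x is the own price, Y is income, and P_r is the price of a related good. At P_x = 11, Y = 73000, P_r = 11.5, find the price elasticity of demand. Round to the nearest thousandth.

Evaluating quantity at (P_x, Y, P_r) gives Q_x = 25.5 − 0.528(11)² + 0.005(73000) + 3.9(11.5) = 25.5 − 63.888 + 365 + 44.85 = 371.462.
∂Q_x/∂P_x = −2·0.528·P_x = -11.616, so E_p = -11.616·(11/371.462) ≈ -0.344.
|E_p| < 1: demand is inelastic.

-0.344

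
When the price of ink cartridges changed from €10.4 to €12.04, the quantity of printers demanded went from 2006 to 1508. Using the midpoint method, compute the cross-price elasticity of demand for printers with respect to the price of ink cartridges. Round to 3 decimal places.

-1.939

%ΔQ_x = (1508 − 2006)/[(2006+1508)/2] = -498/1757 ≈ -0.2834.
%ΔP_y = (12.04 − 10.4)/[(10.4+12.04)/2] ≈ 0.1462.
E_xy = -0.2834/0.1462 ≈ -1.939.
E_xy < 0, so printers and ink cartridges are complements.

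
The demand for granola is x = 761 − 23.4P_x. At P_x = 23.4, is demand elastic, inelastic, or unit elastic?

At P_x = 23.4, x = 213.44.
dx/dP_x = −23.4.
Point elasticity E = (dx/dP_x)·(P_x/x) = -23.4 × 23.4/213.44 ≈ -2.565.
|E| ≈ 2.565 > 1, so demand is elastic.

elastic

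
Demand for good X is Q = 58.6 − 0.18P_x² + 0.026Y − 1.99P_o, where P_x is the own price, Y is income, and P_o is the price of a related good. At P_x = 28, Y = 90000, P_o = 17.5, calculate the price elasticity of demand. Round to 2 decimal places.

-0.13

At the given point, Q = 58.6 − 0.18(28)² + 0.026(90000) − 1.99(17.5) = 58.6 − 141.12 + 2340 − 34.825 = 2222.655.
∂Q/∂P_x = −2·0.18·P_x = -10.08, so E_p = -10.08·(28/2222.655) ≈ -0.13.
|E_p| < 1: demand is inelastic.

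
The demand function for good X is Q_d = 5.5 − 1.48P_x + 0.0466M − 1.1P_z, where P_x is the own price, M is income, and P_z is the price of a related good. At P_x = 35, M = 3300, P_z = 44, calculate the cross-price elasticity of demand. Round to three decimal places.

Evaluating quantity at (P_x, M, P_z) gives Q_d = 5.5 − 1.48(35) + 0.0466(3300) − 1.1(44) = 5.5 − 51.8 + 153.78 − 48.4 = 59.08.
∂Q_d/∂P_z = −1.1, so E_xy = -1.1·(44/59.08) ≈ -0.819.
E_xy < 0: the goods are complements.

-0.819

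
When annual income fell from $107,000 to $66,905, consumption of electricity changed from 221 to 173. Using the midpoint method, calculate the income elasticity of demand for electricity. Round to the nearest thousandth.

%ΔQ = (173 − 221)/[(221+173)/2] = -48/197 ≈ -0.2437.
%ΔI = (66,905 − 107,000)/[(107,000+66,905)/2] = -40095/86952.5 ≈ -0.4611.
E_I = %ΔQ/%ΔI ≈ 0.528.
E_I ∈ (0,1): normal good (necessity).

0.528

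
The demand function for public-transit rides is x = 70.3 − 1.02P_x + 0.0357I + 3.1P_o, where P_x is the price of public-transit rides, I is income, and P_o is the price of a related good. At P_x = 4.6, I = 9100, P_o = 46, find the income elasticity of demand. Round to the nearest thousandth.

0.609

Substituting, x = 70.3 − 1.02(4.6) + 0.0357(9100) + 3.1(46) = 70.3 − 4.692 + 324.87 + 142.6 = 533.078.
∂x/∂I = +0.0357, so E_I = 0.0357·(9100/533.078) ≈ 0.609.
E_I ∈ (0,1): normal good (necessity).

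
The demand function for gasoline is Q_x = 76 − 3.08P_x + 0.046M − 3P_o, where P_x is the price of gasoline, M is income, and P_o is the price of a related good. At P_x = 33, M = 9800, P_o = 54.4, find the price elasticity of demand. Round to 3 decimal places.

First evaluate Q_x: 76 − 3.08(33) + 0.046(9800) − 3(54.4) = 76 − 101.64 + 450.8 − 163.2 = 261.96.
∂Q_x/∂P_x = −3.08, so E_p = (−3.08)·(33/261.96) ≈ -0.388.
|E_p| < 1: demand is inelastic.

-0.388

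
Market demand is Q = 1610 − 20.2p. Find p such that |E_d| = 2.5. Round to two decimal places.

Set −bp/(a − bp) = −2.5 ⇒ bp = 2.5(a − bp) ⇒ bp(1+2.5) = 2.5·a.
p = 2.5·1610/(20.2·3.5) ≈ 56.93.

56.93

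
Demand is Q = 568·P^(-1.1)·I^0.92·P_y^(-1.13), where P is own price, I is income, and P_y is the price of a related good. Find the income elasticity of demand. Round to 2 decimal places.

0.92

For a Cobb–Douglas (constant-elasticity) form Q = A·I^α·…, the elasticity with respect to I equals the exponent α at every point.
Here the exponent on I is 0.92, so the income elasticity of demand is 0.92.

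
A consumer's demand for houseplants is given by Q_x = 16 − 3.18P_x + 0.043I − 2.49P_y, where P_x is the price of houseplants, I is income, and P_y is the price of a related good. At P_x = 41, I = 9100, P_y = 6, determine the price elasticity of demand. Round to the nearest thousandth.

-0.498

At the given point, Q_x = 16 − 3.18(41) + 0.043(9100) − 2.49(6) = 16 − 130.38 + 391.3 − 14.94 = 261.98.
∂Q_x/∂P_x = −3.18, so E_p = (−3.18)·(41/261.98) ≈ -0.498.
|E_p| < 1: demand is inelastic.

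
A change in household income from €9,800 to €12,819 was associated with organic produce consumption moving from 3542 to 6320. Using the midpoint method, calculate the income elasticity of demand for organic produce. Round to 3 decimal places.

2.110

%ΔQ = (6320 − 3542)/[(3542+6320)/2] = 2778/4931 ≈ 0.5634.
%ΔY = (12,819 − 9,800)/[(9,800+12,819)/2] = 3019/11309.5 ≈ 0.2669.
E_I = %ΔQ/%ΔY ≈ 2.110.
E_I > 1: normal good (luxury).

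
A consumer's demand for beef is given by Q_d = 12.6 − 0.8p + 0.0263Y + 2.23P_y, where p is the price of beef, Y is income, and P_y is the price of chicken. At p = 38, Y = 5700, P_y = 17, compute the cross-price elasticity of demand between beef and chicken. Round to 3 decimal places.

0.223

At the given point, Q_d = 12.6 − 0.8(38) + 0.0263(5700) + 2.23(17) = 12.6 − 30.4 + 149.91 + 37.91 = 170.02.
∂Q_d/∂P_y = +2.23, so E_xy = 2.23·(17/170.02) ≈ 0.223.
E_xy > 0: the goods are substitutes.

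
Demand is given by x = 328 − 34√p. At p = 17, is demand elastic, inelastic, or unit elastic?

inelastic

At p = 17, x = 187.8144.
dx/dp = −34/(2√p) = −34/(2·4.1231).
Point elasticity E = (dx/dp)·(p/x) = -4.1231 × 17/187.8144 ≈ -0.373.
|E| ≈ 0.373 < 1, so demand is inelastic.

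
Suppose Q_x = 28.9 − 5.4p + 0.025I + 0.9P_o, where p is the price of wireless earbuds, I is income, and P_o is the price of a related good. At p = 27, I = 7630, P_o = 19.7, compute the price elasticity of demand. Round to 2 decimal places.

-1.59

Q_x = 28.9 − 5.4(27) + 0.025(7630) + 0.9(19.7) = 28.9 − 145.8 + 190.75 + 17.73 = 91.58.
∂Q_x/∂p = −5.4, so E_p = (−5.4)·(27/91.58) ≈ -1.59.
|E_p| > 1: demand is elastic.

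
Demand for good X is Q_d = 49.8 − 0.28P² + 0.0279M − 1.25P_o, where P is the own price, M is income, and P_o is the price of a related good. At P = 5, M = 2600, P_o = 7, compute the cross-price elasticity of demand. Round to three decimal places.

-0.082

At the given point, Q_d = 49.8 − 0.28(5)² + 0.0279(2600) − 1.25(7) = 49.8 − 7 + 72.54 − 8.75 = 106.59.
∂Q_d/∂P_o = −1.25, so E_xy = -1.25·(7/106.59) ≈ -0.082.
E_xy < 0: the goods are complements.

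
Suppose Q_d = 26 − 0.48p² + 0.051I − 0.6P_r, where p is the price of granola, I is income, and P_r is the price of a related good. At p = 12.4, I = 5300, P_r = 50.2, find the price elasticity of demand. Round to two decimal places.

-0.77

Evaluating quantity at (p, I, P_r) gives Q_d = 26 − 0.48(12.4)² + 0.051(5300) − 0.6(50.2) = 26 − 73.8048 + 270.3 − 30.12 = 192.3752.
∂Q_d/∂p = −2·0.48·p = -11.904, so E_p = -11.904·(12.4/192.3752) ≈ -0.77.
|E_p| < 1: demand is inelastic.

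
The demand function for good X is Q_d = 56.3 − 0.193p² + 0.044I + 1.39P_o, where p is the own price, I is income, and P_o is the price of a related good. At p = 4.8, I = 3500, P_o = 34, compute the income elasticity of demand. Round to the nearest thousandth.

Evaluating quantity at (p, I, P_o) gives Q_d = 56.3 − 0.193(4.8)² + 0.044(3500) + 1.39(34) = 56.3 − 4.4467 + 154 + 47.26 = 253.1133.
∂Q_d/∂I = +0.044, so E_I = 0.044·(3500/253.1133) ≈ 0.608.
E_I ∈ (0,1): normal good (necessity).

0.608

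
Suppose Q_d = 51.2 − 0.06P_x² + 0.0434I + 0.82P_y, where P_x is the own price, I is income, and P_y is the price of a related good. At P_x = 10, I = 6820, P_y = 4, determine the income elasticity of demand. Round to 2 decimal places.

0.86

Substituting, Q_d = 51.2 − 0.06(10)² + 0.0434(6820) + 0.82(4) = 51.2 − 6 + 295.988 + 3.28 = 344.468.
∂Q_d/∂I = +0.0434, so E_I = 0.0434·(6820/344.468) ≈ 0.86.
E_I ∈ (0,1): normal good (necessity).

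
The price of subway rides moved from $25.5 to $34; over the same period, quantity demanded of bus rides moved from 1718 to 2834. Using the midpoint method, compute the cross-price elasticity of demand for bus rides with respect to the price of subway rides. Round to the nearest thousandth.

1.716

%ΔQ_x = (2834 − 1718)/[(1718+2834)/2] = 1116/2276 ≈ 0.4903.
%ΔP_y = (34 − 25.5)/[(25.5+34)/2] ≈ 0.2857.
E_xy = 0.4903/0.2857 ≈ 1.716.
E_xy > 0, so bus rides and subway rides are substitutes.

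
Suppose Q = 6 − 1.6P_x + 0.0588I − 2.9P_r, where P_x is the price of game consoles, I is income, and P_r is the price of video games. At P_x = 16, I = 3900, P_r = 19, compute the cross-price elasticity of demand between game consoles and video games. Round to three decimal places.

-0.356

At the given point, Q = 6 − 1.6(16) + 0.0588(3900) − 2.9(19) = 6 − 25.6 + 229.32 − 55.1 = 154.62.
∂Q/∂P_r = −2.9, so E_xy = -2.9·(19/154.62) ≈ -0.356.
E_xy < 0: the goods are complements.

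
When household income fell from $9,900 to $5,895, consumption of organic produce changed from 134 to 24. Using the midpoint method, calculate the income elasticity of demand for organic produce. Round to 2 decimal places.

%ΔQ = (24 − 134)/[(134+24)/2] = -110/79 ≈ -1.3924.
%ΔM = (5,895 − 9,900)/[(9,900+5,895)/2] = -4005/7897.5 ≈ -0.5071.
E_I = %ΔQ/%ΔM ≈ 2.75.
E_I > 1: normal good (luxury).

2.75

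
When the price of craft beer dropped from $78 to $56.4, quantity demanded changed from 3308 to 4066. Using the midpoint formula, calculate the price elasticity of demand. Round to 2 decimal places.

-0.64

%Δq = (4066 − 3308)/[(3308 + 4066)/2] = 758/3687 ≈ 0.2056.
%Δp = (56.4 − 78)/[(78 + 56.4)/2] = -21.6/67.2 ≈ -0.3214.
Arc elasticity E = %Δq/%Δp ≈ 0.2056/-0.3214 ≈ -0.64.
|E| < 1: demand is inelastic over this range.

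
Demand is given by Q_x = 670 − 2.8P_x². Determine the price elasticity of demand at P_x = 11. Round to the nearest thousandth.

At P_x = 11, Q_x = 331.2.
dQ_x/dP_x = −2·2.8·P_x = −61.6.
Point elasticity E = (dQ_x/dP_x)·(P_x/Q_x) = -61.6 × 11/331.2 ≈ -2.046.
|E| > 1, so demand is elastic at this price.

-2.046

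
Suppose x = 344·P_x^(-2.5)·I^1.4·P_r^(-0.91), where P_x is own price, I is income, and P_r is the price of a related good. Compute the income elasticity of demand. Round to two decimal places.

For a Cobb–Douglas (constant-elasticity) form x = A·I^α·…, the elasticity with respect to I equals the exponent α at every point.
Here the exponent on I is 1.4, so the income elasticity of demand is 1.40.

1.40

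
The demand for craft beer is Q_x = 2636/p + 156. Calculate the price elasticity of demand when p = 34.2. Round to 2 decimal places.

-0.33

At p = 34.2, Q_x = 233.076.
dQ_x/dp = −2636/p² = −2.2537.
Point elasticity E = (dQ_x/dp)·(p/Q_x) = -2.2537 × 34.2/233.076 ≈ -0.33.
|E| < 1, so demand is inelastic at this price.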